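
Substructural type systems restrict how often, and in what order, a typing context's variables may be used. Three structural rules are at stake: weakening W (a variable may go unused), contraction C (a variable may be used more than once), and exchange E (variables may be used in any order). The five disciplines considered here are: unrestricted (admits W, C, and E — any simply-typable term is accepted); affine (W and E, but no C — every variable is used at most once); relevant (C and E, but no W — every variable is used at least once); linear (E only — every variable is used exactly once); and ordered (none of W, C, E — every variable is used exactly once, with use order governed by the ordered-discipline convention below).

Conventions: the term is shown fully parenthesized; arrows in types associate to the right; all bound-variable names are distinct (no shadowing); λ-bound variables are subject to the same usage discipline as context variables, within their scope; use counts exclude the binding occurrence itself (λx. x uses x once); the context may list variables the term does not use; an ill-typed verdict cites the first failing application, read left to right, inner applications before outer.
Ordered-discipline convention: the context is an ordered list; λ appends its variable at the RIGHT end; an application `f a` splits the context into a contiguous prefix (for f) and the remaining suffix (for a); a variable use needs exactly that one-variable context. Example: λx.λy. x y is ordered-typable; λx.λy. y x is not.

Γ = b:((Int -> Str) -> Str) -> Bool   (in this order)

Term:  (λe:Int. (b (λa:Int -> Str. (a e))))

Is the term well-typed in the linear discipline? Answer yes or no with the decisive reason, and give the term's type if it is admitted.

yes — exactly-once usage across b, e, a; term : Int -> Bool
counts: b: 1×; e (bound): 1×; a (bound): 1×
uses in reading order: b, a, e
typing: the term checks, with type Int -> Bool
summary: ordered ✗ · linear ✓ · affine ✓ · relevant ✓ · unrestricted ✓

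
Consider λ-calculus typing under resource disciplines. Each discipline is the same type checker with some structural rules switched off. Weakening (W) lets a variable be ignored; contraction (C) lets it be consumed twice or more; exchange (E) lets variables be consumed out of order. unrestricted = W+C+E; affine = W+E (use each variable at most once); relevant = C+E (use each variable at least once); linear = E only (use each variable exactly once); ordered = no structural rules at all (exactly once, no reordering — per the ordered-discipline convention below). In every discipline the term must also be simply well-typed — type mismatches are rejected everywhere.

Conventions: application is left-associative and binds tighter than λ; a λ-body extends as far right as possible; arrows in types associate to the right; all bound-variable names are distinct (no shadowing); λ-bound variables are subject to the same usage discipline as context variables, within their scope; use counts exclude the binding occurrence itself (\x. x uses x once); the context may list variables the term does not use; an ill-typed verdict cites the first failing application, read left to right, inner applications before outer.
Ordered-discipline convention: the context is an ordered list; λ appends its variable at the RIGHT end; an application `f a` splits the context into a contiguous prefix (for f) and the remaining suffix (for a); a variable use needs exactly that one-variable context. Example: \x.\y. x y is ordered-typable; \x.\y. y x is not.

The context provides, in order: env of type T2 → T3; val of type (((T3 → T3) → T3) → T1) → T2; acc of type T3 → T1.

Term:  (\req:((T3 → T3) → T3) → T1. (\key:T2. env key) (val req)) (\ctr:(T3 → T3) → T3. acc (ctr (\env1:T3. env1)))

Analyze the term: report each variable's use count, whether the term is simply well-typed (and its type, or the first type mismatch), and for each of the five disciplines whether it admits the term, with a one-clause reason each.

variable uses: env ×1, val ×1, acc ×1, req [bound] ×1, key [bound] ×1, ctr [bound] ×1, env1 [bound] ×1
use order (left to right): env, key, val, req, acc, ctr, env1
typing: ✓ — T3
ordered: ✓ — single-use (env, val, acc, req, key, ctr, env1), ordered derivation ok
linear: ✓ — exactly-once usage across env, val, acc, req, key, ctr, env1
affine: ✓ — at most one use each (env, val, acc, req, key, ctr, env1)
relevant: ✓ — at least one use each (env, val, acc, req, key, ctr, env1)
unrestricted: ✓ — typability at T3 is all that's needed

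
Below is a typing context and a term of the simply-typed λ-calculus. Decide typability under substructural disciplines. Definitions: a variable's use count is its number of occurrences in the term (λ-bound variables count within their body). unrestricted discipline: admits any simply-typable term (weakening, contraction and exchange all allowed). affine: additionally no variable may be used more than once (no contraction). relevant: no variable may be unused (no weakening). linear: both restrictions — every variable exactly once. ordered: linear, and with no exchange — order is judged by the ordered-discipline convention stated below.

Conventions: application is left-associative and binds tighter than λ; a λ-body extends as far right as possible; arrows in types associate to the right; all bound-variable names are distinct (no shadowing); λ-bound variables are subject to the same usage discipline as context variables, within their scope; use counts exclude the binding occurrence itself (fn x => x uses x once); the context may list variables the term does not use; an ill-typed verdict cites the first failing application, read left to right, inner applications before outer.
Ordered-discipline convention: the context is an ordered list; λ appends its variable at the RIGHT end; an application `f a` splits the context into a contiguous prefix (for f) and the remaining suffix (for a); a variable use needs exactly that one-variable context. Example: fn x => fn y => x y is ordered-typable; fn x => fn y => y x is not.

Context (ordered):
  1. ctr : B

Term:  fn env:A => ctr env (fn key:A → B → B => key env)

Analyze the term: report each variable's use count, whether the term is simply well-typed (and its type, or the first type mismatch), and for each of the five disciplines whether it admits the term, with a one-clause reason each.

variable uses: ctr=1; env [bound]=2; key [bound]=1
left-to-right use order: ctr, env, key, env
typing: ill-typed: non-arrow in function slot: B
ordered: ✗, fails simple typing
linear: ✗, a type mismatch blocks all five
affine: ✗, the type mismatch rejects it
relevant: ✗, not simply typable
unrestricted: ✗, fails simple typing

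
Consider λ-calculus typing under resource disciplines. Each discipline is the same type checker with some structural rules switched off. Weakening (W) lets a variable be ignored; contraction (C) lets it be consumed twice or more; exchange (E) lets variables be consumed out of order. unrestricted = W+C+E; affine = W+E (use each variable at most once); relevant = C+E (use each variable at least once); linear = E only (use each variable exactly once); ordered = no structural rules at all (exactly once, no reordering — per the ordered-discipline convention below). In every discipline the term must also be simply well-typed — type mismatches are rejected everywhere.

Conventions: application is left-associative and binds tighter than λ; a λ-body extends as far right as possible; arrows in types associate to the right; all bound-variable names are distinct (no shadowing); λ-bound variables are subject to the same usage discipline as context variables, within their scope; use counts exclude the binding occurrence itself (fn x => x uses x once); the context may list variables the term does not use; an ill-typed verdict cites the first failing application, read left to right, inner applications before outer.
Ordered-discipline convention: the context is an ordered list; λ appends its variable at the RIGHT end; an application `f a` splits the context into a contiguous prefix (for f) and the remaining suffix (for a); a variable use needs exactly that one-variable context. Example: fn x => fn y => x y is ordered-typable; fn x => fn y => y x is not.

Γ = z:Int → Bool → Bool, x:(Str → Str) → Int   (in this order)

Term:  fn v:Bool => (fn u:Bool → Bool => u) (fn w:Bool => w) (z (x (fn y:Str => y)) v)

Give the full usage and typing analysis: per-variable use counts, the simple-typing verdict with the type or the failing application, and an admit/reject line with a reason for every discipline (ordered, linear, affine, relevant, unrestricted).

variable uses: z ×1, x ×1, v [bound] ×1, u [bound] ×1, w [bound] ×1, y [bound] ×1
order of uses: u, w, z, x, y, v
typing: the term checks, with type Bool → Bool
ordered: ✓, single-use (z, x, v, u, w, y), ordered derivation ok
linear: ✓, exactly-once usage across z, x, v, u, w, y
affine: ✓, none of z, x, v, u, w, y used more than once
relevant: ✓, z, x, v, u, w, y: all used, weakening unneeded
unrestricted: ✓, simply typable at Bool → Bool; W, C, E all held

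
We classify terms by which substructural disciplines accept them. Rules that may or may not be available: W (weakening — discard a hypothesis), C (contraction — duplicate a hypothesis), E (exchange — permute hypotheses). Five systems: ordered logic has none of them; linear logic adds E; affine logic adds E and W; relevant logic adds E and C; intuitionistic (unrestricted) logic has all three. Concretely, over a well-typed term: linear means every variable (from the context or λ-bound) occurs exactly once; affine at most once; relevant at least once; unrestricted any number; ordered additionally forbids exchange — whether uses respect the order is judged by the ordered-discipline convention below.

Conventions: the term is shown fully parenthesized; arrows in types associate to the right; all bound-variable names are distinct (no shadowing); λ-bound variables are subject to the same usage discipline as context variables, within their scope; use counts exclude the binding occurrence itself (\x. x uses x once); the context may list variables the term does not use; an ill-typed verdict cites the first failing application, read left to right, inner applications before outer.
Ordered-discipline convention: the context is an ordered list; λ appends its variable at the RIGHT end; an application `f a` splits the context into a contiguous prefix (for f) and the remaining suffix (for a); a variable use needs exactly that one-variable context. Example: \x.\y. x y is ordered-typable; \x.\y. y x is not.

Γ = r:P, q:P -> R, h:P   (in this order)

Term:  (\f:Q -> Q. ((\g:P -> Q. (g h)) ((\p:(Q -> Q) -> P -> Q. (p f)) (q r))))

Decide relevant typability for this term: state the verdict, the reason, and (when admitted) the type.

no — not simply typable
variable uses: r ×1, q ×1, h ×1, f [bound] ×1, g [bound] ×1, p [bound] ×1
uses in reading order: g, h, p, f, q, r
typing: ill-typed: an argument R mismatches the expected (Q -> Q) -> P -> Q
per-discipline verdicts: ordered ✗, linear ✗, affine ✗, relevant ✗, unrestricted ✗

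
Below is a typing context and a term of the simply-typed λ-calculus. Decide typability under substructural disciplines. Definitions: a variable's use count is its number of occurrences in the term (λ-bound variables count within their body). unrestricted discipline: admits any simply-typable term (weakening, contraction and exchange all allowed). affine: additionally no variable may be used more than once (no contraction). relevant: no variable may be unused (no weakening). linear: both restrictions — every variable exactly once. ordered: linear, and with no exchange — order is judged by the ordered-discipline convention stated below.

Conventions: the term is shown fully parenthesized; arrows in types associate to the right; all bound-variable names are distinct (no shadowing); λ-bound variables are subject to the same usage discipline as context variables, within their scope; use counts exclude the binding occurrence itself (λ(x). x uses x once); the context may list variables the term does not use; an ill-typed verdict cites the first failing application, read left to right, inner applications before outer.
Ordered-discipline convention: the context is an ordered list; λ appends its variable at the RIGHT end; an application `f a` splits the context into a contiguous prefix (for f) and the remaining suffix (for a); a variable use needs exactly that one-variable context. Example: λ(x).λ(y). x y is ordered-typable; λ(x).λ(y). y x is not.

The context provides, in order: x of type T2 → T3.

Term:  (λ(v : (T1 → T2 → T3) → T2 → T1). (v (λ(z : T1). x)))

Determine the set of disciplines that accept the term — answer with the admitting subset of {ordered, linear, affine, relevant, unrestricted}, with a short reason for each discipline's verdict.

admitting disciplines: affine, unrestricted
variable uses: x: 1, v [bound]: 1, z [bound]: 0
uses in reading order: v, x
typing: well-typed at ((T1 → T2 → T3) → T2 → T1) → T2 → T1
ordered: ✗ — unused: z — weakening required
linear: ✗ — unused: z — weakening required
affine: ✓ — at most one use each (x, v, z)
relevant: ✗ — unused: z — weakening required
unrestricted: ✓ — type-checks (((T1 → T2 → T3) → T2 → T1) → T2 → T1) and nothing is barred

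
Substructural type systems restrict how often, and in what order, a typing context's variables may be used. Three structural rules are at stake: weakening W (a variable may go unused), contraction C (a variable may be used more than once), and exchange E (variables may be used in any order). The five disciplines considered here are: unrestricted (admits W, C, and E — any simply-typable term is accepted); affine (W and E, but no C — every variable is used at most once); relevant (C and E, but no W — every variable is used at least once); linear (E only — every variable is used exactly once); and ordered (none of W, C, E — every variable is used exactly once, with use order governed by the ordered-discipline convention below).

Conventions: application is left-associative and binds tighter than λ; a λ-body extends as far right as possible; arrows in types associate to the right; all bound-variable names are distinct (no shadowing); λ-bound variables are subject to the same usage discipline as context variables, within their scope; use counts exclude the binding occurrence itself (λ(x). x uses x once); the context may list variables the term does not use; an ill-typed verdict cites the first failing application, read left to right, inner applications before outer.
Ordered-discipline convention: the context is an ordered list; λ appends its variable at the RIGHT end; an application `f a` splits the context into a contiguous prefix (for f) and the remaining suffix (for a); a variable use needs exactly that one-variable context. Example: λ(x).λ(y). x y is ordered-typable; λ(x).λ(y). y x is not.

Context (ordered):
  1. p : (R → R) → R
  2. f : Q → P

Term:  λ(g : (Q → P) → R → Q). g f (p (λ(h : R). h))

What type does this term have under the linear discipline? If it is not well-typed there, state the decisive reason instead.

term : ((Q → P) → R → Q) → Q
usage: p: 1, f: 1, g (bound): 1, h (bound): 1
uses in reading order: g, f, p, h
typing: well-typed at ((Q → P) → R → Q) → Q
summary: ordered ✗; linear ✓; affine ✓; relevant ✓; unrestricted ✓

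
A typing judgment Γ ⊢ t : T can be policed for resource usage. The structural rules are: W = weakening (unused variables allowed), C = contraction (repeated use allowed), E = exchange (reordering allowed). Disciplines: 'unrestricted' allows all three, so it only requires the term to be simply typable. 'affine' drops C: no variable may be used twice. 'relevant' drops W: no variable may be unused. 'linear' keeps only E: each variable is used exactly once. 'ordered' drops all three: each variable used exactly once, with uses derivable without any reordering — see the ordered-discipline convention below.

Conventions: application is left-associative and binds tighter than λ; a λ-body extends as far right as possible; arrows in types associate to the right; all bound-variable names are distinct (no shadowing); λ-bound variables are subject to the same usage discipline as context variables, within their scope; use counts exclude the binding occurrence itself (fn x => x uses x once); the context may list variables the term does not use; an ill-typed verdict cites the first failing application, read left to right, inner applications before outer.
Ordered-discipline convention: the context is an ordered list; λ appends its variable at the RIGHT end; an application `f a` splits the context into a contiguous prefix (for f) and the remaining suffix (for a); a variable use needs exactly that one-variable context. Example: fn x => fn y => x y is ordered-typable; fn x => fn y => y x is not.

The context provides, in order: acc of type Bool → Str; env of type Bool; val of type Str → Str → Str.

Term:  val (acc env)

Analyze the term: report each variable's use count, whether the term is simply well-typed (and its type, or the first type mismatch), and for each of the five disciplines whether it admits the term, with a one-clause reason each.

usage: acc: 1, env: 1, val: 1
use order (left to right): val, acc, env
typing: ✓ — Str → Str
ordered: ✗, use order val, acc, env needs exchange
linear: ✓, each of acc, env, val used exactly once
affine: ✓, none of acc, env, val used more than once
relevant: ✓, at least one use each (acc, env, val)
unrestricted: ✓, well-typed at Str → Str; no restrictions here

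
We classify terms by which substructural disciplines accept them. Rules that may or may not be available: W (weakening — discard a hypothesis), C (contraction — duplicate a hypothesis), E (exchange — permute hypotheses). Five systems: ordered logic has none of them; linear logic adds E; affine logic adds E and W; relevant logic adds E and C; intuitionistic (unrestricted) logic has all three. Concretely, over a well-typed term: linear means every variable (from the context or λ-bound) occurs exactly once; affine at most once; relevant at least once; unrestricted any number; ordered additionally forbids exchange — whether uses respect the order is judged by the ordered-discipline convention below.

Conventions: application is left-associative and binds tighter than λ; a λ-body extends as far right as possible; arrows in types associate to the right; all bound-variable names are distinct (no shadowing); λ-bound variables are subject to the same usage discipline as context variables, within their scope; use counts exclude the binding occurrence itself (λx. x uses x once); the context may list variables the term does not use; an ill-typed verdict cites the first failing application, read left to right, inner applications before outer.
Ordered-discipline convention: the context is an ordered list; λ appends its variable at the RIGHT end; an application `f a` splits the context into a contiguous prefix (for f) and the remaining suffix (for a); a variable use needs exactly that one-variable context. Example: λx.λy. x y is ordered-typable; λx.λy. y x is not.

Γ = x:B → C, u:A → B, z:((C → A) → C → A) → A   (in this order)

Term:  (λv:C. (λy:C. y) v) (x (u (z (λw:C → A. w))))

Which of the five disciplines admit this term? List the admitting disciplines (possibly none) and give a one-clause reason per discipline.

admitting disciplines: ordered, linear, affine, relevant, unrestricted
usage: x ×1, u ×1, z ×1, v [bound] ×1, y [bound] ×1, w [bound] ×1
order of uses: y, v, x, u, z, w
typing: well-typed — term : C
ordered: ✓ — x, u, z, v, y, w once each; derivable with no W/C/E
linear: ✓ — x, u, z, v, y, w: one use apiece
affine: ✓ — at most one use each (x, u, z, v, y, w)
relevant: ✓ — x, u, z, v, y, w: all used, weakening unneeded
unrestricted: ✓ — typability at C is all that's needed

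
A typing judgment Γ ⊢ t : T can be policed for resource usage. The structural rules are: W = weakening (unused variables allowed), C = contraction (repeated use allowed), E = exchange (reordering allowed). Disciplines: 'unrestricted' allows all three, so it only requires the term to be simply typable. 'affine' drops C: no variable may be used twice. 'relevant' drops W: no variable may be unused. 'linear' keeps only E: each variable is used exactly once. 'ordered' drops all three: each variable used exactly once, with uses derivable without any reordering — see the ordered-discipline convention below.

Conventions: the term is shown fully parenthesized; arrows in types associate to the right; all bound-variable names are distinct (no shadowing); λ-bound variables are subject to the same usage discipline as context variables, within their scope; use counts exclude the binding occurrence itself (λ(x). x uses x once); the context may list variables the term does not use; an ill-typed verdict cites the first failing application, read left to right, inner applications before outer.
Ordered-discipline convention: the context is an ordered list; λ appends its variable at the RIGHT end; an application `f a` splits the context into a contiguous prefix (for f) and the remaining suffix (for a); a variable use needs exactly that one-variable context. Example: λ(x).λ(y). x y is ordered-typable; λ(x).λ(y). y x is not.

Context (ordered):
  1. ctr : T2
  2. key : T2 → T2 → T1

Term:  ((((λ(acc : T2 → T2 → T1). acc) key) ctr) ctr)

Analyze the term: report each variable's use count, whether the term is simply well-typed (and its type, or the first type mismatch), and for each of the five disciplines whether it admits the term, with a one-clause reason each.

usage: ctr ×2, key ×1, acc [bound] ×1
use order (left to right): acc, key, ctr, ctr
typing: the term checks, with type T1
ordered: ✗ — repeated use of ctr ×2
linear: ✗ — repeated use of ctr ×2
affine: ✗ — repeated use of ctr ×2
relevant: ✓ — every one of ctr, key, acc appears
unrestricted: ✓ — simply typable at T1; W, C, E all held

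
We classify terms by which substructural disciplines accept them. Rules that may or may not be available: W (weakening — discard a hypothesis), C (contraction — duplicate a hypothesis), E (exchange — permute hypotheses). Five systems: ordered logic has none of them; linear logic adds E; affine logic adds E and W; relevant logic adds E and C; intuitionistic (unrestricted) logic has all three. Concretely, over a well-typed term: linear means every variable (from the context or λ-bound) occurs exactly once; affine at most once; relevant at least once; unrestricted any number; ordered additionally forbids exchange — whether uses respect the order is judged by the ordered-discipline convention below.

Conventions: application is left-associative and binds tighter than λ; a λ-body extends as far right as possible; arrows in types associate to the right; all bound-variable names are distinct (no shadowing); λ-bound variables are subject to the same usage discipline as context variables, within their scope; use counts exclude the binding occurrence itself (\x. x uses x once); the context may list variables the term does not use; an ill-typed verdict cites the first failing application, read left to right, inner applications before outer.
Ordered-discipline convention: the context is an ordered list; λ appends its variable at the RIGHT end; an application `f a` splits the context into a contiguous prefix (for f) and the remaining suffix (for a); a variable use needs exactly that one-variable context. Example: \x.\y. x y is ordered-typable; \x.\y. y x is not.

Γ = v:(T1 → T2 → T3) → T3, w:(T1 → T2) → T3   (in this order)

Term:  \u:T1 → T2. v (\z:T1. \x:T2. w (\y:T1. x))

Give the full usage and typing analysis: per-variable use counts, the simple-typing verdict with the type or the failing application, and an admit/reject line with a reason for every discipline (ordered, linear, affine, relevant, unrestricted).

use counts: v ×1, w ×1, u [bound] ×0, z [bound] ×0, x [bound] ×1, y [bound] ×0
use order (left to right): v, w, x
typing: well-typed — term : (T1 → T2) → T3
ordered: ✗, u, z, y never used (weakening)
linear: ✗, u, z, y never used (weakening)
affine: ✓, no duplicate uses among v, w, u, z, x, y
relevant: ✗, u, z, y never used (weakening)
unrestricted: ✓, type-checks ((T1 → T2) → T3) and nothing is barred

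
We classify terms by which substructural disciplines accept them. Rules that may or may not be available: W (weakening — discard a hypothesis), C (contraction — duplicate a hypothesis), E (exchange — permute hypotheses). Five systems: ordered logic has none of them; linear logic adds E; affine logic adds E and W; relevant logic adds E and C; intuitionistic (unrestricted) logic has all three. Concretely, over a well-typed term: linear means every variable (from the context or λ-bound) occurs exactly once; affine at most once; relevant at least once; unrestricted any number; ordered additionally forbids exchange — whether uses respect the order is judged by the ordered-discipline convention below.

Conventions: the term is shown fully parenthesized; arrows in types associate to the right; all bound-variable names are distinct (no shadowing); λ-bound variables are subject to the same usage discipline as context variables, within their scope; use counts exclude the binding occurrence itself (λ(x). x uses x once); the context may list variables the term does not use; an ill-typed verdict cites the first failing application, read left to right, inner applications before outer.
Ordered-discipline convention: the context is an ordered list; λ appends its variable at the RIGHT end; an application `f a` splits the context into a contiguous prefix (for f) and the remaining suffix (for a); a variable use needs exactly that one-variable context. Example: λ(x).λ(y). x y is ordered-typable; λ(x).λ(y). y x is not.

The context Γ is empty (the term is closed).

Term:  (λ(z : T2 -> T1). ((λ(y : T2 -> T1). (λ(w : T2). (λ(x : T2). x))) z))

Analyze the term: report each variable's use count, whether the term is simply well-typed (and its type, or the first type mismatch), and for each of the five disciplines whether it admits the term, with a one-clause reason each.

variable uses: z [bound]=1; y [bound]=0; w [bound]=0; x [bound]=1
order of uses: x, z
typing: well-typed at (T2 -> T1) -> T2 -> T2 -> T2
ordered: ✗ — needs weakening: y, w unused
linear: ✗ — needs weakening: y, w unused
affine: ✓ — z, y, w, x: no repeats, contraction unneeded
relevant: ✗ — needs weakening: y, w unused
unrestricted: ✓ — well-typed at (T2 -> T1) -> T2 -> T2 -> T2; no restrictions here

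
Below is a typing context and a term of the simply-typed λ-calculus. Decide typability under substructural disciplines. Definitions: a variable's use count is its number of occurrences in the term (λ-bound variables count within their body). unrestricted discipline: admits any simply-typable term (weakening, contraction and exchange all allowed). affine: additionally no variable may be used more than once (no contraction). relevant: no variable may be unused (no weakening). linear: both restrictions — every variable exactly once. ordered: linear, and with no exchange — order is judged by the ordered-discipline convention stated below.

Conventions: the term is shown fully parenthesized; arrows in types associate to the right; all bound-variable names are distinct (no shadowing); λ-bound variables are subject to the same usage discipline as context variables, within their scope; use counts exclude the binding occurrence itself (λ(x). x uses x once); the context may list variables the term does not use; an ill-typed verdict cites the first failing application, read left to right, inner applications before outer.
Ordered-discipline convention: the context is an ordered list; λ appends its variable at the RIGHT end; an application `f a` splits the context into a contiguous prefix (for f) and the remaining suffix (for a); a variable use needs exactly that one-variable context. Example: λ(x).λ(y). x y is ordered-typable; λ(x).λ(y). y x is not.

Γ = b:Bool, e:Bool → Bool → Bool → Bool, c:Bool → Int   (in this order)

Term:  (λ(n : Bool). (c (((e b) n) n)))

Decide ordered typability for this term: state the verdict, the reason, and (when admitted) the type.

no — n ×2 used more than once (contraction)
usage: b: 1, e: 1, c: 1, n (λ-bound): 2
uses in reading order: c, e, b, n, n
typing: well-typed at Bool → Int
per-discipline verdicts: ordered ✗ | linear ✗ | affine ✗ | relevant ✓ | unrestricted ✓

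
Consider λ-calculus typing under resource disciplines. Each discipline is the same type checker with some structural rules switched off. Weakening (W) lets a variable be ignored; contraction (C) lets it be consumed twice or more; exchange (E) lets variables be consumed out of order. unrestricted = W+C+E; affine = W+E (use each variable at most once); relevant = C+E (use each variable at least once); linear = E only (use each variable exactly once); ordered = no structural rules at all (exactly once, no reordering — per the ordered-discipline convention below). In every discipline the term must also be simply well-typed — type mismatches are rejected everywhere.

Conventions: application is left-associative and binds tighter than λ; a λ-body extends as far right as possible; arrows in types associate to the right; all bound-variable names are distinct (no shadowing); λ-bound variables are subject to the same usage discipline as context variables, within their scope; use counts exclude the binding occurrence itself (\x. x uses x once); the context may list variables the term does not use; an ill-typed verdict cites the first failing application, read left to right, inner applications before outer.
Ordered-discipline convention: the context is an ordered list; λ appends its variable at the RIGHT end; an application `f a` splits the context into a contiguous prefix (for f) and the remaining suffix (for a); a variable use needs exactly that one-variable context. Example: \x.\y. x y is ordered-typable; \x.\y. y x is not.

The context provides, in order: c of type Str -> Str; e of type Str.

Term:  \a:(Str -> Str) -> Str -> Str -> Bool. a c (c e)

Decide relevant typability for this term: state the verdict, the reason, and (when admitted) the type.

yes — none of c, e, a goes unused; term : ((Str -> Str) -> Str -> Str -> Bool) -> Str -> Bool
use counts: c ×2, e ×1, a (λ-bound) ×1
order of uses: a, c, c, e
typing: well-typed — term : ((Str -> Str) -> Str -> Str -> Bool) -> Str -> Bool
summary: ordered ✗; linear ✗; affine ✗; relevant ✓; unrestricted ✓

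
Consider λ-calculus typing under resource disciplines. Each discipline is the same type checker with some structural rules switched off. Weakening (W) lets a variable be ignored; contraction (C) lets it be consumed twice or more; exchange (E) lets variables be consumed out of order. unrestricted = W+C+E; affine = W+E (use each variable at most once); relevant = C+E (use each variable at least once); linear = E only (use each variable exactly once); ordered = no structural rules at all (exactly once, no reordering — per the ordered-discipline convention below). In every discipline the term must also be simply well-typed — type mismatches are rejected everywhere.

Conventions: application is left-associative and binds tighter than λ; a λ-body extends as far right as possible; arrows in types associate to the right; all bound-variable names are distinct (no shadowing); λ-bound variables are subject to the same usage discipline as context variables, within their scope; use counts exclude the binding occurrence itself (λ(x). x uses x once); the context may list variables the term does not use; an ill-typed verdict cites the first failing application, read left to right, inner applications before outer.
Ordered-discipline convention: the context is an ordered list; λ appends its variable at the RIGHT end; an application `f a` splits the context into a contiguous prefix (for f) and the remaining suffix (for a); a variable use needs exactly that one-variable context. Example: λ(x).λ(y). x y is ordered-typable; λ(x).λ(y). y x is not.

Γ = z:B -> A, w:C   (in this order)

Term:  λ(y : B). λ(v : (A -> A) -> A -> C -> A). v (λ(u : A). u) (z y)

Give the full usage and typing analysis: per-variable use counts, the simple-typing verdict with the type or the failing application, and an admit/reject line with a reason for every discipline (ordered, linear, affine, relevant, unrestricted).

variable uses: z=1, w=0, y (bound)=1, v (bound)=1, u (bound)=1
left-to-right use order: v, u, z, y
typing: ✓ — B -> ((A -> A) -> A -> C -> A) -> C -> A
ordered: ✗ — unused: w — weakening required
linear: ✗ — unused: w — weakening required
affine: ✓ — z, w, y, v, u: no repeats, contraction unneeded
relevant: ✗ — unused: w — weakening required
unrestricted: ✓ — type-checks (B -> ((A -> A) -> A -> C -> A) -> C -> A) and nothing is barred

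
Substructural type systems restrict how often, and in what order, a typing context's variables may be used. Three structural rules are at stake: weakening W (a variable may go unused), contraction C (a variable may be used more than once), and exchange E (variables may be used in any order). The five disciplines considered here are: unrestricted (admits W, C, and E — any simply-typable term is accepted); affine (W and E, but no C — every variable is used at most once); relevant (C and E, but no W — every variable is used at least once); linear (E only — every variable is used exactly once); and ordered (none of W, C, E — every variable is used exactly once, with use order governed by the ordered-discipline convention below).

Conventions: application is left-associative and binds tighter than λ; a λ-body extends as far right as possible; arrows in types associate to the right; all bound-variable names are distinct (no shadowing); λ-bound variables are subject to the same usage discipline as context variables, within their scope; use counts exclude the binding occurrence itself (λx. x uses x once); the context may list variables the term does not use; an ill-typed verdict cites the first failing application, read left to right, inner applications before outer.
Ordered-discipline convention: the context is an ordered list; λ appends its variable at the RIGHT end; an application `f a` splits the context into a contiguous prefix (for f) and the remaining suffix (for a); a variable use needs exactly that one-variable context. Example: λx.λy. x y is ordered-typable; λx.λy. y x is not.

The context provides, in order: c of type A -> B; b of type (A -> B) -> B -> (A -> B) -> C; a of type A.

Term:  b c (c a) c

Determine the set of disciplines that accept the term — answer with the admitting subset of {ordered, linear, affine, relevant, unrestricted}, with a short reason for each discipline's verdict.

admitting disciplines: relevant, unrestricted
use counts: c=3; b=1; a=1
uses in reading order: b, c, c, a, c
typing: the term checks, with type C
ordered ✗ (c ×3 used more than once (contraction))
linear ✗ (c ×3 used more than once (contraction))
affine ✗ (c ×3 used more than once (contraction))
relevant ✓ (none of c, b, a goes unused)
unrestricted ✓ (well-typed at C; no restrictions here)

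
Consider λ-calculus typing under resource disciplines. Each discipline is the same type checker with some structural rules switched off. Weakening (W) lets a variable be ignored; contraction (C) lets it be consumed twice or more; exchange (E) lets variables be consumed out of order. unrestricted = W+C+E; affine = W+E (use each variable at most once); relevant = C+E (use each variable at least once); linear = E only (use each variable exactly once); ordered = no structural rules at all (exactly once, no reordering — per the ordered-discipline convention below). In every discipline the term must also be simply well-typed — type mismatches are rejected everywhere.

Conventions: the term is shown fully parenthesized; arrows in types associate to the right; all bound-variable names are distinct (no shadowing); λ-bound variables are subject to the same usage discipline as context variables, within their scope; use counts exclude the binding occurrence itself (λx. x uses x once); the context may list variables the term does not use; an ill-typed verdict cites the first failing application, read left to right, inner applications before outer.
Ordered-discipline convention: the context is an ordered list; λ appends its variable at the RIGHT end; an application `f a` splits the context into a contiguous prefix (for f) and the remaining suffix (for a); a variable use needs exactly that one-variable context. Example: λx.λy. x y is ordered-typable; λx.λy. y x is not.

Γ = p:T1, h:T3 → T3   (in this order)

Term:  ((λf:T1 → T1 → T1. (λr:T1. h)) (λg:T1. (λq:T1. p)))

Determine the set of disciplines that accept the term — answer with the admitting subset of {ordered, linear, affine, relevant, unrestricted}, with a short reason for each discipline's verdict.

admitted in: affine, unrestricted
use counts: p: 1×, h: 1×, f [bound]: 0×, r [bound]: 0×, g [bound]: 0×, q [bound]: 0×
left-to-right use order: h, p
typing: well-typed — term : T1 → T3 → T3
ordered: ✗, f, r, g, q left unused
linear: ✗, f, r, g, q left unused
affine: ✓, none of p, h, f, r, g, q used more than once
relevant: ✗, f, r, g, q left unused
unrestricted: ✓, typability at T1 → T3 → T3 is all that's needed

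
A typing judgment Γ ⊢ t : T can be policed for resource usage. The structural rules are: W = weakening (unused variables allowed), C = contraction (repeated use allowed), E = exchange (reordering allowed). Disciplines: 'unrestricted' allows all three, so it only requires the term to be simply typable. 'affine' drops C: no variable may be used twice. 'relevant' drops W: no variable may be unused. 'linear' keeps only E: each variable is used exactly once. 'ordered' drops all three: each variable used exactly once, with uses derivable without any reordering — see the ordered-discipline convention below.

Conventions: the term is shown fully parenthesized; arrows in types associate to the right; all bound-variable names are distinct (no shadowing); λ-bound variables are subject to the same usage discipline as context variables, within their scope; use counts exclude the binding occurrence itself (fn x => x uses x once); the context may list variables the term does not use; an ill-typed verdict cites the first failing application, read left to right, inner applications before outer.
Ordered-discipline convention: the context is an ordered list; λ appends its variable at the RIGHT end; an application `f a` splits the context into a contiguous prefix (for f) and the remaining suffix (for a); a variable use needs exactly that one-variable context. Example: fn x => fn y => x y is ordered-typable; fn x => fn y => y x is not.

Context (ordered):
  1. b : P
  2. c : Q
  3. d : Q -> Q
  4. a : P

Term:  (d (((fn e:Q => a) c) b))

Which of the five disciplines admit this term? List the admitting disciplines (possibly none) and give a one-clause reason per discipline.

admitted by: none
variable uses: b ×1; c ×1; d ×1; a ×1; e (bound) ×0
left-to-right use order: d, a, c, b
typing: ill-typed: non-arrow in function slot: P
ordered ✗ (not simply typable)
linear ✗ (fails simple typing)
affine ✗ (a type mismatch blocks all five)
relevant ✗ (the type mismatch rejects it)
unrestricted ✗ (not simply typable)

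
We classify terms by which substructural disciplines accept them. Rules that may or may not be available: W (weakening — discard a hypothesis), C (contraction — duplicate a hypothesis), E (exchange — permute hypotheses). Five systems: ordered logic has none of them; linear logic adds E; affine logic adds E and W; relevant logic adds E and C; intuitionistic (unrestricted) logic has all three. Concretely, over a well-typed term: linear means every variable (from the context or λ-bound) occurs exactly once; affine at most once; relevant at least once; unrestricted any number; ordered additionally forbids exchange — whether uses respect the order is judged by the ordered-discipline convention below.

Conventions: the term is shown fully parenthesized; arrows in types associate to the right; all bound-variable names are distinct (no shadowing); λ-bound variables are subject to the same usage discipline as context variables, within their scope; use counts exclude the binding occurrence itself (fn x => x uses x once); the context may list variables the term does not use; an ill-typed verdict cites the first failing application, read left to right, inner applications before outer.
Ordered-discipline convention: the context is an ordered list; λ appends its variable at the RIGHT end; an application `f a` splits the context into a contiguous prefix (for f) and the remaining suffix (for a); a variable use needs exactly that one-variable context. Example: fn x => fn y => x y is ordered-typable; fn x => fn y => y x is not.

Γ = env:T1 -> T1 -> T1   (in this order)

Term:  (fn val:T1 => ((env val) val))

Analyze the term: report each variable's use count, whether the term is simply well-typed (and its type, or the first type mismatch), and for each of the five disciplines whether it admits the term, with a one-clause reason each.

use counts: env=1; val (λ-bound)=2
uses in reading order: env, val, val
typing: ✓ — T1 -> T1
ordered: ✗ — repeated use of val ×2
linear: ✗ — repeated use of val ×2
affine: ✗ — repeated use of val ×2
relevant: ✓ — at least one use each (env, val)
unrestricted: ✓ — simply typable at T1 -> T1; W, C, E all held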